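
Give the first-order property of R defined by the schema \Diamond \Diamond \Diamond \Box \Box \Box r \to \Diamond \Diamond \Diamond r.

\forall x \forall y (x R^3 y \to \exists w (y R^3 w \wedge x R^3 w))

This is a Sahlqvist (Geach-type) schema ◇^3□^3r → □^0◇^3r.
Minimal-valuation argument: fix x; take any y with xR^3y and any z with xR^0z. Set V(r) to the set of worlds R-reachable from y in exactly 3 steps. Then □^3r holds at y, so the antecedent holds at x; validity forces ◇^3r at z, giving a w with zR^3w and yR^3w.
First-order correspondent: \forall x \forall y (x R^3 y \to \exists w (y R^3 w \wedge x R^3 w)).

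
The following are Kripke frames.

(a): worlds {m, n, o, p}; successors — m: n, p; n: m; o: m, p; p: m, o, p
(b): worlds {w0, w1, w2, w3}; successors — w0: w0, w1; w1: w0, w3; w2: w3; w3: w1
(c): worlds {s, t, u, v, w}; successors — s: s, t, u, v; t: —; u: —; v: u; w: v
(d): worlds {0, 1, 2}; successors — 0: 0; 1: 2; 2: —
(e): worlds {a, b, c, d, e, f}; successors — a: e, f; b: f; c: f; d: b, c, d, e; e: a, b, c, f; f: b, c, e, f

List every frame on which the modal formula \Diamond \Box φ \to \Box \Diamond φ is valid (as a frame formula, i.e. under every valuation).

(a), (b)

The schema corresponds to convergence: \forall x \forall y \forall z (Rxy \wedge Rxz \to \exists w (Ryw \wedge Rzw)).
(a): condition met.
(b): condition met.
(c): fails — Rsv and Rsu but v and u have no common successor.
(d): fails — R12 and R12 but 2 and 2 have no common successor.
(e): fails — Rdc and Rdd but c and d have no common successor.
Valid on: (a), (b).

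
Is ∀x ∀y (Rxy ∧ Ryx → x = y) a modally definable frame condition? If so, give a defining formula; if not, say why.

Modal frame validity is preserved under surjective bounded morphisms.
The 8-cycle (worlds s,t,u,v,w,x,y,z with s→t→u→v→w→x→y→z→s) is antisymmetric. Sending even-indexed worlds to a and odd-indexed worlds to b is a surjective bounded morphism onto the two-world frame with a↔b, which is not antisymmetric.
Hence antisymmetry is not modally definable.

No — not modally definable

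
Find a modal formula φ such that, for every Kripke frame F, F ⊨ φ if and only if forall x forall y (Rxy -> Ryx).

q → □◇q

This is symmetry; the standard corresponding axiom is B: q → □◇q.
Suppose q→□◇q is valid. Take Rxy and set V(q)={x}. Then q at x, so □◇q at x, so ◇q at y, so some z with Ryz has q; z=x, i.e. Ryx.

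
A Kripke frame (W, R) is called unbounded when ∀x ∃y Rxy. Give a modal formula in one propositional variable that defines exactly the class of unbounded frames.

□p → ◇p

A defining formula is □p → ◇p (the D axiom).
Suppose □p→◇p is valid. At any x set V(p)=W. Then □p at x, so ◇p at x, so x has a successor.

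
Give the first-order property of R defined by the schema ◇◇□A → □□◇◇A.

∀x ∀y ∀z ((xR²y ∧ xR²z) → ∃w (yRw ∧ zR²w))

This is a Sahlqvist (Geach-type) schema ◇^2□^1A → □^2◇^2A.
Minimal-valuation argument: fix x; take any y with xR^2y and any z with xR^2z. Set V(A) to the set of worlds R-reachable from y in exactly 1 step. Then □^1A holds at y, so the antecedent holds at x; validity forces ◇^2A at z, giving a w with zR^2w and yR^1w.
First-order correspondent: ∀x ∀y ∀z ((xR²y ∧ xR²z) → ∃w (yRw ∧ zR²w)).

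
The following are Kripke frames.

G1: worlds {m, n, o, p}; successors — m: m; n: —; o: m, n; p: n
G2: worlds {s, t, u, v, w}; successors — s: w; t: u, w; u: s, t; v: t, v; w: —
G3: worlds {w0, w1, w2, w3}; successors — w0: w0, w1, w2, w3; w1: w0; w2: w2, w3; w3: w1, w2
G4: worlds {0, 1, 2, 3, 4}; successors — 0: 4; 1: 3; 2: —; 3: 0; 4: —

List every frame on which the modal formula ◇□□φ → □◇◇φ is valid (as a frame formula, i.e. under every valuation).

This is the axiom for a generalized confluence (Geach) condition; its first-order frame correspondent is ∀x ∀y ∀z ((xRy ∧ xRz) → ∃w (yR²w ∧ zR²w)).
G1: fails — oRm, oRn but no w with mR²w and nR²w.
G2: fails — sRw, sRw but no w* with wR²w* and wR²w*.
G3: holds.
G4: fails — 0R4, 0R4 but no w with 4R²w and 4R²w.
Valid on: G3.

G3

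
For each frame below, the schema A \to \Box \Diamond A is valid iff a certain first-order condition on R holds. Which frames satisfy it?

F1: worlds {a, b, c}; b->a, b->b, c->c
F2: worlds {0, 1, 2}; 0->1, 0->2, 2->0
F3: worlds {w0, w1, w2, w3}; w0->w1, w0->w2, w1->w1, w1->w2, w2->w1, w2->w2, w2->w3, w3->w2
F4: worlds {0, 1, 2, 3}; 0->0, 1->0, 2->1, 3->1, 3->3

This is the axiom for symmetry; its first-order frame correspondent is \forall x \forall y (Rxy \to Ryx).
F1: fails — Rba but not Rab.
F2: fails — R01 but not R10.
F3: fails — Rw0w1 but not Rw1w0.
F4: fails — R10 but not R01.
Valid on no frame.

none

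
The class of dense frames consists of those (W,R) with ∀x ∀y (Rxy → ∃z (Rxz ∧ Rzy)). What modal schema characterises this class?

□□q → □q

This is density; the standard corresponding axiom is C4: □□q → □q.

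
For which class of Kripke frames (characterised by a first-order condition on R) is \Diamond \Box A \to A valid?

symmetry: \forall x \forall y (Rxy \to Ryx)

This is a form of the B axiom.
It corresponds to symmetry: \forall x \forall y (Rxy \to Ryx).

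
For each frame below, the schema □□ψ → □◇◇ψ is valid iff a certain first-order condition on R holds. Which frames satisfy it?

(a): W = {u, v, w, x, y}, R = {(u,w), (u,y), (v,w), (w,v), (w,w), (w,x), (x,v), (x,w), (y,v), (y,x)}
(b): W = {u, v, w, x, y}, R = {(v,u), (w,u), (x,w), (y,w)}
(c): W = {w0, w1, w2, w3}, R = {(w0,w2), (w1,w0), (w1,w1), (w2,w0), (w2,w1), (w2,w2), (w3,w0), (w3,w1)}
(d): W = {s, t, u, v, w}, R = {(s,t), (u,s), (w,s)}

Frame correspondent (Sahlqvist): ∀x ∀z (xRz → ∃w (xR²w ∧ zR²w)) — i.e. a generalized confluence (Geach) condition.
(a): condition met.
(b): fails — vRu but no t with vR²t and uR²t.
(c): condition met.
(d): fails — sRt but no w* with sR²w* and tR²w*.

(a), (c)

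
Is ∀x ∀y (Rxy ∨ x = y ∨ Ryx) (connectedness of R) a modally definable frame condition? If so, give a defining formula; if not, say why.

Any modally definable frame class is closed under disjoint unions.
Take 3 disjoint single-world reflexive frames: each is trivially connected, but their disjoint union has 3 worlds with no edge between distinct components, so it is not connected.
So the class is not modally definable.

Not definable by any modal formula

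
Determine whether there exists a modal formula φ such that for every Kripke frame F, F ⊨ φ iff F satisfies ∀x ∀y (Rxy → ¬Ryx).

No

If a class were modally definable it would be closed under surjective bounded morphisms (Goldblatt–Thomason).
The 4-cycle (worlds w0,w1,w2,w3 with w0→w1→w2→w3→w0) is asymmetric. Mapping every world to a single reflexive point • is a surjective bounded morphism, and the reflexive point is not asymmetric (R•• but asymmetry requires ¬R••).
Hence asymmetry is not modally definable.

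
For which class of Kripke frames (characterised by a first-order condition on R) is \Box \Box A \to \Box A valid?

Suppose □□A→□A is valid. Take Rxy and set V(A)={w : xR²w}. Then □□A at x, so □A at x, so A at y, i.e. ∃z(Rxz∧Rzy).
The converse is a direct semantic check.
So the correspondent is density.

Density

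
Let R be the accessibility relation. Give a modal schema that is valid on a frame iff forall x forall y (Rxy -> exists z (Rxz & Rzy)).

A defining formula is □□r → □r (the C4 axiom).

□□r → □r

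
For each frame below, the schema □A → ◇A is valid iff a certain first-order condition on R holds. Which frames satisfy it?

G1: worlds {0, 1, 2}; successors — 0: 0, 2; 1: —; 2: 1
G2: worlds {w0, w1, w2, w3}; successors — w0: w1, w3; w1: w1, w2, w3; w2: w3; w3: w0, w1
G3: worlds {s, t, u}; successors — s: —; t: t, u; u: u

Frame correspondent (Sahlqvist): ∀x ∃y Rxy — i.e. seriality.
G1: fails — world 1 has no successor.
G2: satisfies the condition.
G3: fails — world s has no successor.

G2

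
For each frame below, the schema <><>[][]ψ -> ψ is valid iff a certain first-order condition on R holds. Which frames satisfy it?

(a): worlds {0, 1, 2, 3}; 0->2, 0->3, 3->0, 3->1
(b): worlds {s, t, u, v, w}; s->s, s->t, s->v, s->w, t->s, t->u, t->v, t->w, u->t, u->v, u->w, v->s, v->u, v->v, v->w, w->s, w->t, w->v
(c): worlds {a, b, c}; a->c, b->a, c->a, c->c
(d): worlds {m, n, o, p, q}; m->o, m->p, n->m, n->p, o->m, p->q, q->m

This is the axiom for a generalized confluence (Geach) condition; its first-order frame correspondent is forall x forall y (x R^2 y -> exists w (y R^2 w & x = w)).
(a): fails — 0R²1 but no w with 1R²w and 0=w.
(b): condition met.
(c): fails — bR²c but no w with cR²w and b=w.
(d): fails — mR²q but no w with qR²w and m=w.

(b)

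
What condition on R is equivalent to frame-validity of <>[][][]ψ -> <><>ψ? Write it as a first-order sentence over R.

This is a Sahlqvist (Geach-type) schema ◇^1□^3ψ → □^0◇^2ψ.
First-order correspondent: forall x forall y (xRy -> exists w (y R^3 w & x R^2 w)).

forall x forall y (xRy -> exists w (y R^3 w & x R^2 w))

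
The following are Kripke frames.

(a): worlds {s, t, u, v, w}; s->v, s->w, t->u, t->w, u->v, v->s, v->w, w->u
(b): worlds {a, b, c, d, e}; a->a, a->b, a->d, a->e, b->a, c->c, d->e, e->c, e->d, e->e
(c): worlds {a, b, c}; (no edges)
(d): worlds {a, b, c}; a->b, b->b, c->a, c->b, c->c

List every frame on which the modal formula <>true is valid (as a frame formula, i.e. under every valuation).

Frame correspondent (Sahlqvist): forall x exists y Rxy — i.e. seriality.
(a): ✓.
(b): ✓.
(c): fails — world a has no successor.
(d): ✓.

(a), (b), (d)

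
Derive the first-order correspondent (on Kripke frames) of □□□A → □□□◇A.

This is a Sahlqvist (Geach-type) schema ◇^0□^3A → □^3◇^1A.
First-order correspondent: ∀x ∀z (xR³z → ∃w (xR³w ∧ zRw)).

∀x ∀z (xR³z → ∃w (xR³w ∧ zRw))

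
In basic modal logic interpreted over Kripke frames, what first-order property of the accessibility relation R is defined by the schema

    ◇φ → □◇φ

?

the Euclidean property

Suppose ◇φ→□◇φ is valid. Take Rxy, Rxz and set V(φ)={y}. Then ◇φ at x, so □◇φ at x, so ◇φ at z, so some w with Rzw has φ; w=y, i.e. Rzy. By symmetry of the argument, Ryz.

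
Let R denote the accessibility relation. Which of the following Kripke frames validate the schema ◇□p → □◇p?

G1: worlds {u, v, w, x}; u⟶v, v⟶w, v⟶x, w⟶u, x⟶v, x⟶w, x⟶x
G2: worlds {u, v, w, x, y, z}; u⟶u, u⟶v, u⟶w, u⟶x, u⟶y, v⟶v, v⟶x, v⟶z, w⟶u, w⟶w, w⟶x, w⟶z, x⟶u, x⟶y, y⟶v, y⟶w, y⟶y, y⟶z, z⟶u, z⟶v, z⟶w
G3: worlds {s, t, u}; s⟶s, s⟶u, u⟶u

G3

This is the axiom for convergence; its first-order frame correspondent is ∀x ∀y ∀z (Rxy ∧ Rxz → ∃w (Ryw ∧ Rzw)).
G1: fails — Rvw and Rvx but w and x have no common successor.
G2: fails — Ruv and Rux but v and x have no common successor.
G3: ✓.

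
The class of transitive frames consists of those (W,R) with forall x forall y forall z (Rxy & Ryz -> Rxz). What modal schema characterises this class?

□ψ → □□ψ

The condition is transitivity. The 4 schema □ψ → □□ψ defines it.
Suppose □ψ→□□ψ is valid. Take Rxy, Ryz and set V(ψ)={w : Rxw}. Then □ψ at x, so □□ψ at x, so □ψ at y, so ψ at z, i.e. Rxz.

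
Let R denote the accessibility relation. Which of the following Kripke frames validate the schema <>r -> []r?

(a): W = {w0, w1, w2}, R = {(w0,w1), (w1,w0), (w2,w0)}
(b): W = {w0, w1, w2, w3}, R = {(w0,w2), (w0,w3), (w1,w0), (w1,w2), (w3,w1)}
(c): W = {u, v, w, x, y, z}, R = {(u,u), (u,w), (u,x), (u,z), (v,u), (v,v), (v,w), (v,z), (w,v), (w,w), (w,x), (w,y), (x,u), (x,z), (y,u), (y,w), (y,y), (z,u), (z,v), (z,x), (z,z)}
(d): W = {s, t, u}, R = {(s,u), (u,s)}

(a), (d)

Frame correspondent (Sahlqvist): forall x forall y forall z (Rxy & Rxz -> y = z) — i.e. partial functionality.
(a): ✓.
(b): fails — w0 sees both w2 and w3.
(c): fails — u sees both u and w.
(d): ✓.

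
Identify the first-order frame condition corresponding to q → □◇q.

symmetry: ∀x ∀y (Rxy → Ryx)

Suppose q→□◇q is valid. Take Rxy and set V(q)={x}. Then q at x, so □◇q at x, so ◇q at y, so some z with Ryz has q; z=x, i.e. Ryx.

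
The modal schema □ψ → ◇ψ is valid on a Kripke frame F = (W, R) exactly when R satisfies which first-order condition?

This schema is the D axiom.
It corresponds to seriality: ∀x ∃y Rxy.

seriality: ∀x ∃y Rxy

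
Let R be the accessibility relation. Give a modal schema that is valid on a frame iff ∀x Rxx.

□r → r

A defining formula is □r → r (the T axiom).
Suppose □r→r is valid. At any x set V(r)={w : Rxw}. Then □r holds at x, so r holds at x, i.e. Rxx.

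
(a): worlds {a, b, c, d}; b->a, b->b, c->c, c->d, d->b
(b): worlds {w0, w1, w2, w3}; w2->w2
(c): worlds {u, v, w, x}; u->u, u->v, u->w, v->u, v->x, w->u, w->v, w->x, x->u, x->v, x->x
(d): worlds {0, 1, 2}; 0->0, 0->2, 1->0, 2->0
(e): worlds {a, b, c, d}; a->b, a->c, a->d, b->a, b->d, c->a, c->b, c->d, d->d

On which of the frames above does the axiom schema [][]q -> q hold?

The schema corresponds to a generalized confluence (Geach) condition: forall x exists w (x R^2 w & x = w).
(a): fails — at a but no w with aR²w and a=w.
(b): fails — at w0 but no w with w0R²w and w0=w.
(c): satisfies the condition.
(d): fails — at 1 but no w with 1R²w and 1=w.
(e): satisfies the condition.

(c), (e)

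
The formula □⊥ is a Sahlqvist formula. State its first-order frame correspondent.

emptiness of R

□⊥ is valid iff no world has any successor (otherwise □⊥ fails at any world with one).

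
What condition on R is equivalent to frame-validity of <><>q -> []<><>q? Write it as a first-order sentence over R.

forall x forall y forall z ((x R^2 y & xRz) -> exists w (y = w & z R^2 w))

This is a Sahlqvist (Geach-type) schema ◇^2□^0q → □^1◇^2q.
Minimal-valuation argument: fix x; take any y with xR^2y and any z with xR^1z. Set V(q) to the set of worlds R-reachable from y in exactly 0 steps. Then □^0q holds at y, so the antecedent holds at x; validity forces ◇^2q at z, giving a w with zR^2w and yR^0w.
First-order correspondent: forall x forall y forall z ((x R^2 y & xRz) -> exists w (y = w & z R^2 w)).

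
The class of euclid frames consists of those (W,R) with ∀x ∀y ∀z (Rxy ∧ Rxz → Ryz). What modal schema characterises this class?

◇ψ → □◇ψ

A defining formula is ◇ψ → □◇ψ (the 5 axiom).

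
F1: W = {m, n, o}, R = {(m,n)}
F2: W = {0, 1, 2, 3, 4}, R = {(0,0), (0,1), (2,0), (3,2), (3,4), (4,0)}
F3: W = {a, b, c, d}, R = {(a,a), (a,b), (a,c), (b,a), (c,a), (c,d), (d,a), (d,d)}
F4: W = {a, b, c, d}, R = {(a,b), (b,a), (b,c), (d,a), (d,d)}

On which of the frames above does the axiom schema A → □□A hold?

F1

This is the axiom for a generalized confluence (Geach) condition; its first-order frame correspondent is ∀x ∀z (xR²z → ∃w (x = w ∧ z = w)).
F1: ✓.
F2: fails — 0R²1 but 0 ≠ 1.
F3: fails — aR²b but a ≠ b.
F4: fails — aR²c but a ≠ c.
Valid on: F1.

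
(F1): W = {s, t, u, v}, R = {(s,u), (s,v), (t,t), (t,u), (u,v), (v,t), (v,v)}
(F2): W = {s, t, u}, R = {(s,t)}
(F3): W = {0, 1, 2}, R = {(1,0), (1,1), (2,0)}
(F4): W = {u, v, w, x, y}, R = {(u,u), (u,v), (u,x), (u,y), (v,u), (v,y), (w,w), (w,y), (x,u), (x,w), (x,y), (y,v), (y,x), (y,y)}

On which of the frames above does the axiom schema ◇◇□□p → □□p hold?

(F2)

The schema corresponds to a generalized confluence (Geach) condition: ∀x ∀y ∀z ((xR²y ∧ xR²z) → ∃w (yR²w ∧ z = w)).
(F1): fails — tR²u, tR²u but no w with uR²w and u=w.
(F2): holds.
(F3): fails — 1R²0, 1R²0 but no w with 0R²w and 0=w.
(F4): fails — uR²v, uR²w but no t with vR²t and w=t.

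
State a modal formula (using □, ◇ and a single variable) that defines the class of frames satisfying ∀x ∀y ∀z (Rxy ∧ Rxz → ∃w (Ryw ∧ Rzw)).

The condition is convergence. The .2 schema ◇□ψ → □◇ψ defines it.

◇□ψ → □◇ψ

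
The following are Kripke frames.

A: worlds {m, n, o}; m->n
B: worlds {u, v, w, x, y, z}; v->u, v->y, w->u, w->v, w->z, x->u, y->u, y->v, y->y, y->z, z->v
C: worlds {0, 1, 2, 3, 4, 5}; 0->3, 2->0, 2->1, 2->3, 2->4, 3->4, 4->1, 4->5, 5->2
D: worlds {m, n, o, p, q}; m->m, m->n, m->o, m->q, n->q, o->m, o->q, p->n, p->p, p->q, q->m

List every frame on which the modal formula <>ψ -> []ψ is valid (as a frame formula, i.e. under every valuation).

A

The schema corresponds to partial functionality: forall x forall y forall z (Rxy & Rxz -> y = z).
A: satisfies the condition.
B: fails — v sees both u and y.
C: fails — 2 sees both 0 and 1.
D: fails — m sees both m and n.
Valid on: A.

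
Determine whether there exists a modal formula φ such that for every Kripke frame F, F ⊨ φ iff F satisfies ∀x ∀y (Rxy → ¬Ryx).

Not modally definable

If a class were modally definable it would be closed under surjective bounded morphisms (Goldblatt–Thomason).
The 4-cycle (worlds a,b,c,d with a→b→c→d→a) is asymmetric. Mapping every world to a single reflexive point • is a surjective bounded morphism, and the reflexive point is not asymmetric (R•• but asymmetry requires ¬R••).
So the class is not modally definable.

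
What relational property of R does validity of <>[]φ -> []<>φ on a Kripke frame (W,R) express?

Suppose ◇□φ→□◇φ is valid. Take Rxy, Rxz and set V(φ)={w : Ryw}. Then □φ at y so ◇□φ at x, so □◇φ at x, so ◇φ at z, giving w with Rzw and Ryw.
Conversely, any frame satisfying forall x forall y forall z (Rxy & Rxz -> exists w (Ryw & Rzw)) validates the schema.
Frame condition: forall x forall y forall z (Rxy & Rxz -> exists w (Ryw & Rzw)).

convergence: forall x forall y forall z (Rxy & Rxz -> exists w (Ryw & Rzw))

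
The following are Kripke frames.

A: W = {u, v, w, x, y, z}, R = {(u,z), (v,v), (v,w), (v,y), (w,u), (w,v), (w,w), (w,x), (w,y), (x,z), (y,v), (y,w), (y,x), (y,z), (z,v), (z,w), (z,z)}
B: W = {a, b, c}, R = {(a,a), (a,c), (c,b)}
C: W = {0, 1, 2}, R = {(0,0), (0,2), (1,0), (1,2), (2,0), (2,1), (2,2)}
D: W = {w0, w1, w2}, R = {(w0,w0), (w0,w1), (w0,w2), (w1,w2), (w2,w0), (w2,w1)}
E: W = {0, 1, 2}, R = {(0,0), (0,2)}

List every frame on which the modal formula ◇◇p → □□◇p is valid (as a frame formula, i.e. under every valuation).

none

The schema corresponds to a generalized confluence (Geach) condition: ∀x ∀y ∀z ((xR²y ∧ xR²z) → ∃w (y = w ∧ zRw)).
A: fails — uR²z, uR²v but no t with z=t and vRt.
B: fails — aR²a, aR²b but no w with a=w and bRw.
C: fails — 0R²1, 0R²0 but no w with 1=w and 0Rw.
D: fails — w0R²w0, w0R²w1 but no w with w0=w and w1Rw.
E: fails — 0R²0, 0R²2 but no w with 0=w and 2Rw.
Valid on no frame.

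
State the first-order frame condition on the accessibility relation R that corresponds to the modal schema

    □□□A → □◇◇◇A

∀x ∀z (xRz → ∃w (xR³w ∧ zR³w))

This is a Sahlqvist (Geach-type) schema ◇^0□^3A → □^1◇^3A.
First-order correspondent: ∀x ∀z (xRz → ∃w (xR³w ∧ zR³w)).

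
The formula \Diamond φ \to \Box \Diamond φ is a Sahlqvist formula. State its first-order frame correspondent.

This is the 5 axiom.
It corresponds to the Euclidean property: \forall x \forall y \forall z (Rxy \wedge Rxz \to Ryz).

The Euclidean property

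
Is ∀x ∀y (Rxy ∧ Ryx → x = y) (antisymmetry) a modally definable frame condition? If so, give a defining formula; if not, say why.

Not modally definable

Any modally definable frame class is closed under surjective bounded morphisms.
The 4-cycle (worlds a,b,c,d with a→b→c→d→a) is antisymmetric. Sending even-indexed worlds to • and odd-indexed worlds to ∘ is a surjective bounded morphism onto the two-world frame with •↔∘, which is not antisymmetric.
So the class is not modally definable.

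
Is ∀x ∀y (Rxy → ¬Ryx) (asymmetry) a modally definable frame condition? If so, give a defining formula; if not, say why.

Not definable by any modal formula

If a class were modally definable it would be closed under surjective bounded morphisms (Goldblatt–Thomason).
The 5-cycle (worlds a,b,c,d,e with a→b→c→d→e→a) is asymmetric. Mapping every world to a single reflexive point • is a surjective bounded morphism, and the reflexive point is not asymmetric (R•• but asymmetry requires ¬R••).
Hence asymmetry is not modally definable.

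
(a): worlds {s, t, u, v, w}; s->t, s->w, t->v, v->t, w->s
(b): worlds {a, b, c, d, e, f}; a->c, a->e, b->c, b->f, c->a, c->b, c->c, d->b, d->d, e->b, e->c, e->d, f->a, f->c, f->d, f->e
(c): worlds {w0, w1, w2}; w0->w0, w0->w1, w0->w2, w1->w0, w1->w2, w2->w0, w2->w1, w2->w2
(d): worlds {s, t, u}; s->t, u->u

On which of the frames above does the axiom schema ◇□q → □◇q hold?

(c)

Frame correspondent (Sahlqvist): ∀x ∀y ∀z (Rxy ∧ Rxz → ∃w (Ryw ∧ Rzw)) — i.e. convergence.
(a): fails — Rsw and Rst but w and t have no common successor.
(b): fails — Rdd and Rdb but d and b have no common successor.
(c): ✓.
(d): fails — Rst and Rst but t and t have no common successor.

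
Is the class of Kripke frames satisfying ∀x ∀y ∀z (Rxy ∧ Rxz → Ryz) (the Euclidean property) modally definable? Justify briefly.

This is a Sahlqvist condition; the 5 axiom ◇r → □◇r defines it.

Yes, by ◇r → □◇r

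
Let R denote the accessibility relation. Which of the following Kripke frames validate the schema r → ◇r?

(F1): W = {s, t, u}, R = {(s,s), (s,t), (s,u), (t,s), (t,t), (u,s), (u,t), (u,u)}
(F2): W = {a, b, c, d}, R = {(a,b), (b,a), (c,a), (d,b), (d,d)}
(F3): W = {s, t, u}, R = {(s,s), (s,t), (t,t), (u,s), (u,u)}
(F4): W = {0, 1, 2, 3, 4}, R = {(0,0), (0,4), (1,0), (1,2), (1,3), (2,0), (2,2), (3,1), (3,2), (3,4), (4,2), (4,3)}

The schema corresponds to reflexivity: ∀x Rxx.
(F1): condition met.
(F2): fails — world a does not see itself.
(F3): condition met.
(F4): fails — world 1 does not see itself.
Valid on: (F1), (F3).

(F1), (F3)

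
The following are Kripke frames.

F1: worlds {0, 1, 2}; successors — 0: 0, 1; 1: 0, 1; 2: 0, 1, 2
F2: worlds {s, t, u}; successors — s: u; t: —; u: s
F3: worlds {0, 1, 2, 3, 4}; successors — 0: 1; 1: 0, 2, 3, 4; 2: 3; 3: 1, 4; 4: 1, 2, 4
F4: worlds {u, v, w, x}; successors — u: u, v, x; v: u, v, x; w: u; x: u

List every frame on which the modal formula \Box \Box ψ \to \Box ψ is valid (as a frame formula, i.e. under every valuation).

This is the axiom for density; its first-order frame correspondent is \forall x \forall y (Rxy \to \exists z (Rxz \wedge Rzy)).
F1: ✓.
F2: fails — Rsu but no z with Rsz and Rzu.
F3: fails — R10 but no z with R1z and Rz0.
F4: ✓.

F1, F4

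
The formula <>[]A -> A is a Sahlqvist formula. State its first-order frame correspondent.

Replacing A by ¬A and contraposing gives the equivalent schema A → □◇A.
Suppose A→□◇A is valid. Take Rxy and set V(A)={x}. Then A at x, so □◇A at x, so ◇A at y, so some z with Ryz has A; z=x, i.e. Ryx.
Conversely, on a frame with symmetry the schema holds at every world under every valuation.
So the correspondent is symmetry.

Symmetry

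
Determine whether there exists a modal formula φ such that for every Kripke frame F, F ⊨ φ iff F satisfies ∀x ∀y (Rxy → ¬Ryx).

No

Any modally definable frame class is closed under surjective bounded morphisms.
The 3-cycle (worlds w0,w1,w2 with w0→w1→w2→w0) is asymmetric. Mapping every world to a single reflexive point • is a surjective bounded morphism, and the reflexive point is not asymmetric (R•• but asymmetry requires ¬R••).
So no modal formula (or set of formulas) defines exactly the asymmetric frames.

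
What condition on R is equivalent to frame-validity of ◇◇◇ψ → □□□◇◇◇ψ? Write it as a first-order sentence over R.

∀x ∀y ∀z ((xR³y ∧ xR³z) → ∃w (y = w ∧ zR³w))

This is a Sahlqvist (Geach-type) schema ◇^3□^0ψ → □^3◇^3ψ.
Minimal-valuation argument: fix x; take any y with xR^3y and any z with xR^3z. Set V(ψ) to the set of worlds R-reachable from y in exactly 0 steps. Then □^0ψ holds at y, so the antecedent holds at x; validity forces ◇^3ψ at z, giving a w with zR^3w and yR^0w.
First-order correspondent: ∀x ∀y ∀z ((xR³y ∧ xR³z) → ∃w (y = w ∧ zR³w)).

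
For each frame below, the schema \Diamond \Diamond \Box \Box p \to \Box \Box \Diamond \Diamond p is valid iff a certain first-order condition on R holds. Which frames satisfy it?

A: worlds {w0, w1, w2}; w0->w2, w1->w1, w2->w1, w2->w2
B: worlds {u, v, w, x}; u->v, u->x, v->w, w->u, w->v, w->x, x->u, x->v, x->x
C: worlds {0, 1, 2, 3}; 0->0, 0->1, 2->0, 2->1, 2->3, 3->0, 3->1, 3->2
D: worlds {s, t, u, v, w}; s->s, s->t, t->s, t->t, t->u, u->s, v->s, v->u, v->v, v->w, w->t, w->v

A, B, D

Frame correspondent (Sahlqvist): \forall x \forall y \forall z ((x R^2 y \wedge x R^2 z) \to \exists w (y R^2 w \wedge z R^2 w)) — i.e. a generalized confluence (Geach) condition.
A: satisfies the condition.
B: satisfies the condition.
C: fails — 0R²0, 0R²1 but no w with 0R²w and 1R²w.
D: satisfies the condition.
Valid on: A, B, D.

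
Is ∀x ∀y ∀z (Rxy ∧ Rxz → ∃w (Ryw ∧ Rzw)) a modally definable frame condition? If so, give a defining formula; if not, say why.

Definable; ◇□p → □◇p defines it

Yes: it is convergence, defined by the .2 schema ◇□p → □◇p.
Suppose ◇□p→□◇p is valid. Take Rxy, Rxz and set V(p)={w : Ryw}. Then □p at y so ◇□p at x, so □◇p at x, so ◇p at z, giving w with Rzw and Ryw.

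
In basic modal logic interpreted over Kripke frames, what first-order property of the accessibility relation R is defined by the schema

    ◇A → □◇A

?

This is the 5 axiom.
Its frame correspondent is the Euclidean property — ∀x ∀y ∀z (Rxy ∧ Rxz → Ryz).

the Euclidean property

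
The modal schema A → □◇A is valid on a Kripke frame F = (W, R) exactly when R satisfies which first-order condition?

Symmetry

This schema is the B axiom.
Its frame correspondent is symmetry — ∀x ∀y (Rxy → Ryx).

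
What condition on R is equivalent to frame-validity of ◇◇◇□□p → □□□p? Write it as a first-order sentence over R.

This is a Sahlqvist (Geach-type) schema ◇^3□^2p → □^3◇^0p.
First-order correspondent: ∀x ∀y ∀z ((xR³y ∧ xR³z) → ∃w (yR²w ∧ z = w)).

∀x ∀y ∀z ((xR³y ∧ xR³z) → ∃w (yR²w ∧ z = w))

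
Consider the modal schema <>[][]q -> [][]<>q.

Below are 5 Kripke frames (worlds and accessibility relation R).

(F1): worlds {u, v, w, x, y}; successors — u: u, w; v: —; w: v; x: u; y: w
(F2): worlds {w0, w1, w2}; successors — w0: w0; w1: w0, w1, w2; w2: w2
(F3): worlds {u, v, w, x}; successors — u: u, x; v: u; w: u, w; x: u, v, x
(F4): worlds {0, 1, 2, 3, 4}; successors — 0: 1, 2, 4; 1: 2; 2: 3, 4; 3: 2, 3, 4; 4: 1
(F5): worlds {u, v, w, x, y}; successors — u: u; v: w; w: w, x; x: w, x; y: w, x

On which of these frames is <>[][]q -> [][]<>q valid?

This is the axiom for a generalized confluence (Geach) condition; its first-order frame correspondent is forall x forall y forall z ((xRy & x R^2 z) -> exists w (y R^2 w & zRw)).
(F1): fails — uRu, uR²v but no t with uR²t and vRt.
(F2): fails — w1Rw0, w1R²w2 but no w with w0R²w and w2Rw.
(F3): ✓.
(F4): fails — 0R1, 0R²1 but no w with 1R²w and 1Rw.
(F5): ✓.
Valid on: (F3), (F5).

(F3), (F5)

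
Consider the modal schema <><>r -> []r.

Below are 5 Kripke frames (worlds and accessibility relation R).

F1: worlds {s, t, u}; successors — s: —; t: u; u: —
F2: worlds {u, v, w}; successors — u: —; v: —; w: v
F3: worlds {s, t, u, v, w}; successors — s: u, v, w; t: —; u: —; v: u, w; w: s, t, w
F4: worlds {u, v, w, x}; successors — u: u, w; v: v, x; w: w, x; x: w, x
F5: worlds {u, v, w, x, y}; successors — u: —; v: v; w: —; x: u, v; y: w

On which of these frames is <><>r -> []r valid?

The schema corresponds to a generalized confluence (Geach) condition: forall x forall y forall z ((x R^2 y & xRz) -> exists w (y = w & z = w)).
F1: ✓.
F2: ✓.
F3: fails — sR²s, sRu but s ≠ u.
F4: fails — uR²u, uRw but u ≠ w.
F5: fails — xR²v, xRu but v ≠ u.

F1, F2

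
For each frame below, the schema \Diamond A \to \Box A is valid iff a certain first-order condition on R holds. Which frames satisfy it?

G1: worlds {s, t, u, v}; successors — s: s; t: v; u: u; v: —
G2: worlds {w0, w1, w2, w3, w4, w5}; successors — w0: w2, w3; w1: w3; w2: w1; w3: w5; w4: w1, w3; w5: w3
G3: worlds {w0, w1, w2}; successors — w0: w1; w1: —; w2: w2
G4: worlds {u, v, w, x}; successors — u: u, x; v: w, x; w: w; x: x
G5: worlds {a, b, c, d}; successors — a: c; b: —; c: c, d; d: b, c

G1, G3

Frame correspondent (Sahlqvist): \forall x \forall y \forall z (Rxy \wedge Rxz \to y = z) — i.e. partial functionality.
G1: satisfies the condition.
G2: fails — w0 sees both w2 and w3.
G3: satisfies the condition.
G4: fails — u sees both u and x.
G5: fails — c sees both c and d.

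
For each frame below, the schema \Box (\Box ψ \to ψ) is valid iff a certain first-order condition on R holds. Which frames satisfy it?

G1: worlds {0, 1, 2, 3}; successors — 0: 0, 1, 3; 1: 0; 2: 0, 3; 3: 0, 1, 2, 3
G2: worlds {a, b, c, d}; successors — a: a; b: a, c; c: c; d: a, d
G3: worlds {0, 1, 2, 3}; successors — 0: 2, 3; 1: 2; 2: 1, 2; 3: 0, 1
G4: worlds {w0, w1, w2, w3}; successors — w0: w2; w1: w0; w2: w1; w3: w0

G2

Frame correspondent (Sahlqvist): \forall x \forall y (Rxy \to Ryy) — i.e. shift-reflexivity.
G1: fails — R32 but not R22.
G2: satisfies the condition.
G3: fails — R31 but not R11.
G4: fails — Rw0w2 but not Rw2w2.
Valid on: G2.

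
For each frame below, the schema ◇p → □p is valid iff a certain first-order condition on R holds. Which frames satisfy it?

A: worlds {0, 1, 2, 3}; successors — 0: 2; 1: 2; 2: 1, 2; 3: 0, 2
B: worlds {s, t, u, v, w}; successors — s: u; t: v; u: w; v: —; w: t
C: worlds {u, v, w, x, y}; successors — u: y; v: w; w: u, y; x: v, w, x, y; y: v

Frame correspondent (Sahlqvist): ∀x ∀y ∀z (Rxy ∧ Rxz → y = z) — i.e. partial functionality.
A: fails — 2 sees both 1 and 2.
B: ✓.
C: fails — w sees both u and y.
Valid on: B.

B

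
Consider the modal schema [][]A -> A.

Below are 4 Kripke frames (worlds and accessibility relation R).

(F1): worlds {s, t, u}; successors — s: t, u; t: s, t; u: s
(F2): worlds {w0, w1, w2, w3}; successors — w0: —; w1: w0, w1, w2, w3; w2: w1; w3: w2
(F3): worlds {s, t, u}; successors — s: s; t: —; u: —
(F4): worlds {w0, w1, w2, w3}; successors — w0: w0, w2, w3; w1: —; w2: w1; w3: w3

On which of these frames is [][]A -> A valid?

(F1)

The schema corresponds to a generalized confluence (Geach) condition: forall x exists w (x R^2 w & x = w).
(F1): condition met.
(F2): fails — at w0 but no w with w0R²w and w0=w.
(F3): fails — at t but no w with tR²w and t=w.
(F4): fails — at w1 but no w with w1R²w and w1=w.
Valid on: (F1).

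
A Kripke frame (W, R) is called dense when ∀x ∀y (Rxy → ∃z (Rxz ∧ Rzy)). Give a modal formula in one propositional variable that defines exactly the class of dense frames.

□□q → □q

A defining formula is □□q → □q (the C4 axiom).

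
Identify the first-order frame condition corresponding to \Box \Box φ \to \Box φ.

This is the C4 axiom.
It corresponds to density: \forall x \forall y (Rxy \to \exists z (Rxz \wedge Rzy)).

density: \forall x \forall y (Rxy \to \exists z (Rxz \wedge Rzy))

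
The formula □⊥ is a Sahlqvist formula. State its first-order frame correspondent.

□⊥ is valid iff no world has any successor (otherwise □⊥ fails at any world with one).

emptiness of R: ∀x ∀y ¬Rxy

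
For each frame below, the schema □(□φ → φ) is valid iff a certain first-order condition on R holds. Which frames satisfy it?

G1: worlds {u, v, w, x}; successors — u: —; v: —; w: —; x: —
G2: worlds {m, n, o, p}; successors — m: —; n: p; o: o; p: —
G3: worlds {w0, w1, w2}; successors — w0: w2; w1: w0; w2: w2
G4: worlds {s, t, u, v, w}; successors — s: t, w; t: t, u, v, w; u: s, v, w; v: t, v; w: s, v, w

The schema corresponds to shift-reflexivity: ∀x ∀y (Rxy → Ryy).
G1: satisfies the condition.
G2: fails — Rnp but not Rpp.
G3: fails — Rw1w0 but not Rw0w0.
G4: fails — Rus but not Rss.

G1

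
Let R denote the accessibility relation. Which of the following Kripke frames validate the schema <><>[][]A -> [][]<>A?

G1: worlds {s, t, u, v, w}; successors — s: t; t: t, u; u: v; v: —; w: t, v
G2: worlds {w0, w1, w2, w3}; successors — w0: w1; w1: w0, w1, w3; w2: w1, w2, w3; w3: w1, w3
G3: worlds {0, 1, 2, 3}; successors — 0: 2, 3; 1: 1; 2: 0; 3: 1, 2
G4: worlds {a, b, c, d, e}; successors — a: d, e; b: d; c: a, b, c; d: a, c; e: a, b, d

Frame correspondent (Sahlqvist): forall x forall y forall z ((x R^2 y & x R^2 z) -> exists w (y R^2 w & zRw)) — i.e. a generalized confluence (Geach) condition.
G1: fails — sR²u, sR²t but no w* with uR²w* and tRw*.
G2: condition met.
G3: fails — 0R²1, 0R²0 but no w with 1R²w and 0Rw.
G4: fails — aR²b, aR²a but no w with bR²w and aRw.
Valid on: G2.

G2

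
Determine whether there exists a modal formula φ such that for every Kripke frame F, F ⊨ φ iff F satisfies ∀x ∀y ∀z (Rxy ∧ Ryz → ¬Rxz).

Any modally definable frame class is closed under surjective bounded morphisms.
The 7-cycle (worlds a,b,c,d,e,f,g with a→b→c→d→e→f→g→a) is intransitive. Mapping every world to a single reflexive point • is a surjective bounded morphism; the reflexive point is not intransitive (R••∧R•• but R••).
So the class is not modally definable.

Not definable by any modal formula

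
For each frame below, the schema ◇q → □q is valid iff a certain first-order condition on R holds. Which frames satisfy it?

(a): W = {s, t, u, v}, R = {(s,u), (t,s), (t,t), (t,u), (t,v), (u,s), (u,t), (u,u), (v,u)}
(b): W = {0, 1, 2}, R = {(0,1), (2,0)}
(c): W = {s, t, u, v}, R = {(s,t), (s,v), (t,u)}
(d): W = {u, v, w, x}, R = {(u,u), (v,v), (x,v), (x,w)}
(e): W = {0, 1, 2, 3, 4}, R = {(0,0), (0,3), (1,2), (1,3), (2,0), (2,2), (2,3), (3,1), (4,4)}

Frame correspondent (Sahlqvist): ∀x ∀y ∀z (Rxy ∧ Rxz → y = z) — i.e. partial functionality.
(a): fails — t sees both s and t.
(b): satisfies the condition.
(c): fails — s sees both t and v.
(d): fails — x sees both v and w.
(e): fails — 0 sees both 0 and 3.

(b)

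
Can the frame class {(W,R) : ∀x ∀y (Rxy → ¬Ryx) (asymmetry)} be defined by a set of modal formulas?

If a class were modally definable it would be closed under surjective bounded morphisms (Goldblatt–Thomason).
The 3-cycle (worlds 0,1,2 with 0→1→2→0) is asymmetric. Mapping every world to a single reflexive point • is a surjective bounded morphism, and the reflexive point is not asymmetric (R•• but asymmetry requires ¬R••).
Hence asymmetry is not modally definable.

No — not modally definable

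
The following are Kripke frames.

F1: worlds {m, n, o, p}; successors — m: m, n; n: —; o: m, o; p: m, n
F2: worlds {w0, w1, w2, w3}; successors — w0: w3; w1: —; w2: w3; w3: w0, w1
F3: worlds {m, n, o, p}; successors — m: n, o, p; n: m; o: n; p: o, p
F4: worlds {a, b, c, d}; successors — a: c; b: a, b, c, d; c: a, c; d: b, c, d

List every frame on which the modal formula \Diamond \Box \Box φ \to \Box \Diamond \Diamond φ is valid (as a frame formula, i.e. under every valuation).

F4

This is the axiom for a generalized confluence (Geach) condition; its first-order frame correspondent is \forall x \forall y \forall z ((xRy \wedge xRz) \to \exists w (y R^2 w \wedge z R^2 w)).
F1: fails — mRm, mRn but no w with mR²w and nR²w.
F2: fails — w3Rw0, w3Rw1 but no w with w0R²w and w1R²w.
F3: fails — mRn, mRo but no w with nR²w and oR²w.
F4: satisfies the condition.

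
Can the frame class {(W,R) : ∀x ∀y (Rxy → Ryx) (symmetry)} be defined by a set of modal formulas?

Yes — defined by q → □◇q

The condition is symmetry. A defining modal formula is q → □◇q.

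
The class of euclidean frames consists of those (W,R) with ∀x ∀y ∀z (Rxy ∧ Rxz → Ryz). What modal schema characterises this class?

◇q → □◇q

This is the Euclidean property; the standard corresponding axiom is 5: ◇q → □◇q.
Suppose ◇q→□◇q is valid. Take Rxy, Rxz and set V(q)={y}. Then ◇q at x, so □◇q at x, so ◇q at z, so some w with Rzw has q; w=y, i.e. Rzy. By symmetry of the argument, Ryz.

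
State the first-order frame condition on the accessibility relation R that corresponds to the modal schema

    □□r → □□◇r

∀x ∀z (xR²z → ∃w (xR²w ∧ zRw))

This is a Sahlqvist (Geach-type) schema ◇^0□^2r → □^2◇^1r.
Minimal-valuation argument: fix x; take any y with xR^0y and any z with xR^2z. Set V(r) to the set of worlds R-reachable from y in exactly 2 steps. Then □^2r holds at y, so the antecedent holds at x; validity forces ◇^1r at z, giving a w with zR^1w and yR^2w.
First-order correspondent: ∀x ∀z (xR²z → ∃w (xR²w ∧ zRw)).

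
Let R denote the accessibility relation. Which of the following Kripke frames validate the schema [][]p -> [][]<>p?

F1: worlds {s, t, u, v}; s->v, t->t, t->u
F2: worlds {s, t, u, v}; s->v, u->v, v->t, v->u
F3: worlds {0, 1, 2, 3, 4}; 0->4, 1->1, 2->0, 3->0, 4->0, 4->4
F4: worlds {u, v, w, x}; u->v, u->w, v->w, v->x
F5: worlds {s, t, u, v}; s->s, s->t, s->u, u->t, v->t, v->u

Frame correspondent (Sahlqvist): forall x forall z (x R^2 z -> exists w (x R^2 w & zRw)) — i.e. a generalized confluence (Geach) condition.
F1: fails — tR²u but no w with tR²w and uRw.
F2: fails — sR²t but no w with sR²w and tRw.
F3: satisfies the condition.
F4: fails — uR²w but no t with uR²t and wRt.
F5: fails — sR²t but no w with sR²w and tRw.

F3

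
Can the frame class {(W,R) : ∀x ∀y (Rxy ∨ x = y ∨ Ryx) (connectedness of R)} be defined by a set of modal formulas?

Not definable by any modal formula

Modal frame validity is preserved under disjoint unions.
Take 3 disjoint single-world reflexive frames: each is trivially connected, but their disjoint union has 3 worlds with no edge between distinct components, so it is not connected.
So the class is not modally definable.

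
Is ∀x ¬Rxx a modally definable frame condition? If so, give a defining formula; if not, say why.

If a class were modally definable it would be closed under surjective bounded morphisms (Goldblatt–Thomason).
The 4-cycle (worlds s,t,u,v with s→t→u→v→s) is irreflexive, and the map sending every world to a single reflexive point • is a surjective bounded morphism (forth: every edge maps to (•,•); back: every world has a successor). So any modal formula valid on the 4-cycle is also valid on the reflexive point, which is not irreflexive.
So no modal formula (or set of formulas) defines exactly the irreflexive frames.

No — not modally definable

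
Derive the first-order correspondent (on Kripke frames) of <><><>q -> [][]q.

forall x forall y forall z ((x R^3 y & x R^2 z) -> exists w (y = w & z = w))

This is a Sahlqvist (Geach-type) schema ◇^3□^0q → □^2◇^0q.
First-order correspondent: forall x forall y forall z ((x R^3 y & x R^2 z) -> exists w (y = w & z = w)).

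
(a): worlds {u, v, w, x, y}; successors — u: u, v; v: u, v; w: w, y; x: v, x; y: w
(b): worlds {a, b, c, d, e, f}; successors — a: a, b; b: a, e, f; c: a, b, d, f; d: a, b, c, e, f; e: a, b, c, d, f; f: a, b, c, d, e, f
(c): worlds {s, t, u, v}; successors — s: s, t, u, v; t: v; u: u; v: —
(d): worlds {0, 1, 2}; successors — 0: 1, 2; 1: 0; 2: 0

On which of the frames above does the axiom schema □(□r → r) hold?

none

Frame correspondent (Sahlqvist): ∀x ∀y (Rxy → Ryy) — i.e. shift-reflexivity.
(a): fails — Rwy but not Ryy.
(b): fails — Rcd but not Rdd.
(c): fails — Rtv but not Rvv.
(d): fails — R01 but not R11.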